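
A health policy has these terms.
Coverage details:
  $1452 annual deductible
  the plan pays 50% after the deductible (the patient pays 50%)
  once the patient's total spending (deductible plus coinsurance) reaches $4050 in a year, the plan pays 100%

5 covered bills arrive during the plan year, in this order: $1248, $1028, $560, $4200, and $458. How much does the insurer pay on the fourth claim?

Claim 1 ($1248): all of it applies to the deductible. Patient owes $1248 (running OOP $1248). Insurer: $1248 − $1248 = $0.
Claim 2 ($1028): deductible takes $204, $824 remains; coinsurance $824 × 50% = $412. Patient owes $616 (running OOP $1864). Plan pays $1028 − $616 = $412.
Claim 3 ($560): deductible already satisfied, so patient's share is 50% × $560 = $280. Cost to patient: $280. OOP to date $2144. Insurer: $560 − $280 = $280.
Claim 4 ($4200): 50% coinsurance on $4200 = $2100. OOP would hit $4244 > $4050, so the cap limits the patient to $4050 − $2144 = $1906. Plan pays $4200 − $1906 = $2294.

$2294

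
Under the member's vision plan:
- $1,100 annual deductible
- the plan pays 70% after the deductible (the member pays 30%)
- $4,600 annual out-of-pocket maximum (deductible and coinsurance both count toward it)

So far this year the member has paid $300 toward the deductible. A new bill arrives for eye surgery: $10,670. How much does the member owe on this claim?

$300 of the $1,100 deductible is already met, leaving $800.
That leaves $10,670 − $800 = $9,870 for coinsurance.
Coinsurance: $9,870 × 30% = $2,961.
So the member owes $800 + $2,961 = $3,761 before any cap.
Total out-of-pocket so far would be $300 + $3,761 = $4,061, below the $4,600 cap — no reduction.

$3,761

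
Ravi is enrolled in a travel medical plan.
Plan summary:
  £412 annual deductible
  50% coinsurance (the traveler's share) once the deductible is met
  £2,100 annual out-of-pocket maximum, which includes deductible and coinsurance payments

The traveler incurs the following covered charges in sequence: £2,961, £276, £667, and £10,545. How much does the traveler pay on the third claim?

£275.50

#1 (£2,961): deductible takes £412, £2,549 remains; coinsurance £2,549 × 50% = £1,274.50. Cost to traveler: £1,686.50. OOP to date £1,686.50.
#2 (£276): 50% coinsurance on £276 = £138. Cost to traveler: £138. OOP to date £1,824.50.
#3 (£667): 50% coinsurance on £667 = £333.50. Adding that to £1,824.50 gives £2,158, past the £2,100 cap; traveler pays only £2,100 − £1,824.50 = £275.50.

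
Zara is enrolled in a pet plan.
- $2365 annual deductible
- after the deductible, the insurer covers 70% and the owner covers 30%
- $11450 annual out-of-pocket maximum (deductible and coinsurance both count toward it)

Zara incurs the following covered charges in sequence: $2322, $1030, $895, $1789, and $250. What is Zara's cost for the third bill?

Claim 1 — $2322: entire amount goes to the deductible. Cost to owner: $2322. OOP to date $2322.
Claim 2 — $1030: deductible takes $43, $987 remains; owner's 30% is $296.10. Owner owes $339.10 (running OOP $2661.10).
Claim 3 — $895: deductible met; 30% of $895 = $268.50. Owner pays $268.50; OOP now $2929.60.

$268.50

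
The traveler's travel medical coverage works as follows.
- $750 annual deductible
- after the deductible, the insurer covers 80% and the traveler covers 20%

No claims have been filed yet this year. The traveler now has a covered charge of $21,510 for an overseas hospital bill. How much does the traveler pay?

The full $750 deductible is still open; $750 of this bill applies to it.
After the $750 deductible portion, $21,510 − $750 = $20,760 is subject to coinsurance.
Traveler's 20% share of $20,760 is $4,152.
So the traveler owes $750 + $4,152 = $4,902.

$4,902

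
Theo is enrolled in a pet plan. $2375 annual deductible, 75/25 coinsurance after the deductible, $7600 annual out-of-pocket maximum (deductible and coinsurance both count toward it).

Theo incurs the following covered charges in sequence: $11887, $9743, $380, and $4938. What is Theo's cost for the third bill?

$95

Claim 1 ($11887): $2375 finishes the deductible; $9512 goes to coinsurance; coinsurance $9512 × 25% = $2378. Owner owes $4753 (running OOP $4753).
Claim 2 ($9743): deductible already satisfied, so owner's share is 25% × $9743 = $2435.75. Owner owes $2435.75 (running OOP $7188.75).
Claim 3 ($380): deductible met; 25% of $380 = $95. Owner pays $95; OOP now $7283.75.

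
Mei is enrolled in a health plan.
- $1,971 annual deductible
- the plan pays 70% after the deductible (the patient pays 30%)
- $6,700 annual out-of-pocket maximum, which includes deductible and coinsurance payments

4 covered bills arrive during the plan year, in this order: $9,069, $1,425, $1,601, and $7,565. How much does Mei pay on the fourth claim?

#1 ($9,069): deductible takes $1,971, $7,098 remains; patient's 30% is $2,129.40. Patient owes $4,100.40 (running OOP $4,100.40).
#2 ($1,425): deductible met; 30% of $1,425 = $427.50. Cost to patient: $427.50. OOP to date $4,527.90.
#3 ($1,601): 30% coinsurance on $1,601 = $480.30. Cost to patient: $480.30. OOP to date $5,008.20.
#4 ($7,565): deductible met; 30% of $7,565 = $2,269.50. Adding that to $5,008.20 gives $7,277.70, past the $6,700 cap; patient pays only $6,700 − $5,008.20 = $1,691.80.

$1,691.80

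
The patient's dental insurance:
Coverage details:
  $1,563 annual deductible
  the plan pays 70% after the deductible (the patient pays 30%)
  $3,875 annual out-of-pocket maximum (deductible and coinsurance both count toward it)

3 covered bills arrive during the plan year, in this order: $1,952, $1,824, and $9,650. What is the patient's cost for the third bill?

#1 ($1,952): deductible takes $1,563, $389 remains; patient's 30% is $116.70. Cost to patient: $1,679.70. OOP to date $1,679.70.
#2 ($1,824): 30% coinsurance on $1,824 = $547.20. Cost to patient: $547.20. OOP to date $2,226.90.
#3 ($9,650): deductible met; 30% of $9,650 = $2,895. Adding that to $2,226.90 gives $5,121.90, past the $3,875 cap; patient pays only $3,875 − $2,226.90 = $1,648.10.

$1,648.10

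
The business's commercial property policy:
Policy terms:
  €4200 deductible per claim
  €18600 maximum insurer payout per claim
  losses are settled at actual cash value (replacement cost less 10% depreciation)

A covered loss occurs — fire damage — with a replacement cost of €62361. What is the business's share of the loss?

€43761

Actual cash value after 10% depreciation: €62361 × 90% = €56124.90.
Subtract the deductible: €56124.90 − €4200 = €51924.90.
Since €51924.90 > €18600, the payout is capped at €18600.
Out of pocket: €62361 − €18600 = €43761.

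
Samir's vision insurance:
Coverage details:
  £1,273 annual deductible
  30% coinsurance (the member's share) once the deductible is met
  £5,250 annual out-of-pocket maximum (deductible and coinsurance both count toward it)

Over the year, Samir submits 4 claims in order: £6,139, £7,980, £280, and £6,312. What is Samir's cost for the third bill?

£84

Claim 1 (£6,139): £1,273 finishes the deductible; £4,866 goes to coinsurance; 30% of £4,866 = £1,459.80. Member pays £2,732.80; OOP now £2,732.80.
Claim 2 (£7,980): 30% coinsurance on £7,980 = £2,394. Member pays £2,394; OOP now £5,126.80.
Claim 3 (£280): deductible already satisfied, so member's share is 30% × £280 = £84. Cost to member: £84. OOP to date £5,210.80.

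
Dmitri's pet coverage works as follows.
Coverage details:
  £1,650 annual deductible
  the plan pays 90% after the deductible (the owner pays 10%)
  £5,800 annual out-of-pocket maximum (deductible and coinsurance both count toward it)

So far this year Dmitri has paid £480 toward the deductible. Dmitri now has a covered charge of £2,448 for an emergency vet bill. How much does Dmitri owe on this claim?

£1,297.80

Deductible still to meet: £1,650 − £480 = £1,170.
The remaining £1,278 (= £2,448 − £1,170) moves to coinsurance.
10% of £1,278 = £127.80 falls to the owner.
That puts the owner's cost at £1,170 + £127.80 = £1,297.80 before any cap.
Total out-of-pocket so far would be £480 + £1,297.80 = £1,777.80, below the £5,800 cap — no reduction.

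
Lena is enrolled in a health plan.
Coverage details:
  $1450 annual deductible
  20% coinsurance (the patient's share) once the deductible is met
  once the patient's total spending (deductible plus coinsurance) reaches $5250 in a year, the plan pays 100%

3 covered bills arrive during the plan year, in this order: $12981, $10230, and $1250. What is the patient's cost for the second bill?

#1 ($12981): $1450 finishes the deductible; $11531 goes to coinsurance; 20% of $11531 = $2306.20. Patient owes $3756.20 (running OOP $3756.20).
#2 ($10230): 20% coinsurance on $10230 = $2046. OOP would hit $5802.20 > $5250, so the cap limits the patient to $5250 − $3756.20 = $1493.80.

$1493.80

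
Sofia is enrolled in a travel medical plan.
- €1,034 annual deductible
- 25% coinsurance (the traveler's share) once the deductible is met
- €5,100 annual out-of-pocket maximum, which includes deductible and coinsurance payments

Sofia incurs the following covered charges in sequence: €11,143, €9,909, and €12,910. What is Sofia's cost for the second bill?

€1,538.75

Claim 1 — €11,143: €1,034 to deductible, leaving €10,109; traveler's 25% is €2,527.25. Traveler owes €3,561.25 (running OOP €3,561.25).
Claim 2 — €9,909: 25% coinsurance on €9,909 = €2,477.25. Adding that to €3,561.25 gives €6,038.50, past the €5,100 cap; traveler pays only €5,100 − €3,561.25 = €1,538.75.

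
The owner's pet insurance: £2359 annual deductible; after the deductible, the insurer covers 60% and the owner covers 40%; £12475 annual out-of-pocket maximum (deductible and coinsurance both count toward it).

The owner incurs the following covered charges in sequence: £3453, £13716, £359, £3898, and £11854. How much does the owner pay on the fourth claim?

£1559.20

Bill 1, £3453: deductible takes £2359, £1094 remains; owner's 40% is £437.60. Cost to owner: £2796.60. OOP to date £2796.60.
Bill 2, £13716: deductible met; 40% of £13716 = £5486.40. Owner owes £5486.40 (running OOP £8283).
Bill 3, £359: 40% coinsurance on £359 = £143.60. Owner owes £143.60 (running OOP £8426.60).
Bill 4, £3898: 40% coinsurance on £3898 = £1559.20. Owner owes £1559.20 (running OOP £9985.80).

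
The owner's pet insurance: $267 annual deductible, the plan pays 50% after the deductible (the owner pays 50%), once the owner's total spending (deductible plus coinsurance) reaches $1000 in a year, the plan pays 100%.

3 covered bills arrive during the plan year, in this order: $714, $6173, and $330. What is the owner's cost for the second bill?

Claim 1 ($714): deductible takes $267, $447 remains; owner's 50% is $223.50. Owner owes $490.50 (running OOP $490.50).
Claim 2 ($6173): 50% coinsurance on $6173 = $3086.50. That would push OOP to $3577, over the $1000 cap, so owner pays $1000 − $490.50 = $509.50.

$509.50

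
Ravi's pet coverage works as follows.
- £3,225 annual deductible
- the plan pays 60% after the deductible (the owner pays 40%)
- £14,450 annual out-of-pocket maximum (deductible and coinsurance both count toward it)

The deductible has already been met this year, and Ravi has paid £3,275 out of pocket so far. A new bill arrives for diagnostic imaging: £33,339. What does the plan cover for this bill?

£22,164

The deductible is already satisfied, so the full bill goes to coinsurance.
40% of £33,339 = £13,335.60 falls to the owner.
That would bring total out-of-pocket to £16,610.60, past the £14,450 cap. The owner is capped at £14,450 − £3,275 = £11,175 on this claim.
The insurer covers the remainder: £33,339 − £11,175 = £22,164.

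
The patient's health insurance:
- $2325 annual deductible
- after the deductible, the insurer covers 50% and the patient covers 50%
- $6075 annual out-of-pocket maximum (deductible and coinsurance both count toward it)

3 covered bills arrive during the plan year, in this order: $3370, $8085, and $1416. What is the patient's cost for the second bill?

Bill 1, $3370: $2325 to deductible, leaving $1045; coinsurance $1045 × 50% = $522.50. Patient owes $2847.50 (running OOP $2847.50).
Bill 2, $8085: 50% coinsurance on $8085 = $4042.50. Adding that to $2847.50 gives $6890, past the $6075 cap; patient pays only $6075 − $2847.50 = $3227.50.

$3227.50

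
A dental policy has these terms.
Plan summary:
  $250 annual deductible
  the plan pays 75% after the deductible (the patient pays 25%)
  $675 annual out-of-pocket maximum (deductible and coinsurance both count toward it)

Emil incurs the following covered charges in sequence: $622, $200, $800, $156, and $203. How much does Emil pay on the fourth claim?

#1 ($622): $250 finishes the deductible; $372 goes to coinsurance; coinsurance $372 × 25% = $93. Cost to patient: $343. OOP to date $343.
#2 ($200): deductible already satisfied, so patient's share is 25% × $200 = $50. Patient owes $50 (running OOP $393).
#3 ($800): deductible met; 25% of $800 = $200. Patient owes $200 (running OOP $593).
#4 ($156): 25% coinsurance on $156 = $39. Patient owes $39 (running OOP $632).

$39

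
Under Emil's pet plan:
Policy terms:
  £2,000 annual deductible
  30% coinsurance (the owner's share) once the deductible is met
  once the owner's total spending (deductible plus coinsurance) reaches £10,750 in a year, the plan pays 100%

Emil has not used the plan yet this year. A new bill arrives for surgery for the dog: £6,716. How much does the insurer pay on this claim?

£3,301.20

The full £2,000 deductible is still open; £2,000 of this bill applies to it.
After the £2,000 deductible portion, £6,716 − £2,000 = £4,716 is subject to coinsurance.
Owner's 30% share of £4,716 is £1,414.80.
So the owner owes £2,000 + £1,414.80 = £3,414.80 before any cap.
Cumulative spending £0 + £3,414.80 = £3,414.80 stays under the £10,750 maximum.
The insurer covers the remainder: £6,716 − £3,414.80 = £3,301.20.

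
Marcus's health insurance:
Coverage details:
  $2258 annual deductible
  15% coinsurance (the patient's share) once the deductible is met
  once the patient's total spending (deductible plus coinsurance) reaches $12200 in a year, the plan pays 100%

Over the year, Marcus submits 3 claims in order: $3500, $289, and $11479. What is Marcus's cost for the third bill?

#1 ($3500): deductible takes $2258, $1242 remains; 15% of $1242 = $186.30. Patient owes $2444.30 (running OOP $2444.30).
#2 ($289): deductible already satisfied, so patient's share is 15% × $289 = $43.35. Cost to patient: $43.35. OOP to date $2487.65.
#3 ($11479): deductible met; 15% of $11479 = $1721.85. Cost to patient: $1721.85. OOP to date $4209.50.

$1721.85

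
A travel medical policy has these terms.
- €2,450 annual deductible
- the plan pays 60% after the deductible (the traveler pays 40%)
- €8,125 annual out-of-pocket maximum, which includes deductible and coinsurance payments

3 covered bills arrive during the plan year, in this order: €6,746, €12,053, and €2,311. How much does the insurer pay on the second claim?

Claim 1 — €6,746: deductible takes €2,450, €4,296 remains; traveler's 40% is €1,718.40. Traveler owes €4,168.40 (running OOP €4,168.40). Insurer: €6,746 − €4,168.40 = €2,577.60.
Claim 2 — €12,053: 40% coinsurance on €12,053 = €4,821.20. OOP would hit €8,989.60 > €8,125, so the cap limits the traveler to €8,125 − €4,168.40 = €3,956.60. Insurer: €12,053 − €3,956.60 = €8,096.40.

€8,096.40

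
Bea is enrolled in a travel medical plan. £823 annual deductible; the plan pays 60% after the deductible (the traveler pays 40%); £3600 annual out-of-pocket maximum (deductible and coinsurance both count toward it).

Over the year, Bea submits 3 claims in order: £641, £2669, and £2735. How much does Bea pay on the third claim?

Claim 1 (£641): entire amount goes to the deductible. Traveler owes £641 (running OOP £641).
Claim 2 (£2669): deductible takes £182, £2487 remains; traveler's 40% is £994.80. Traveler owes £1176.80 (running OOP £1817.80).
Claim 3 (£2735): 40% coinsurance on £2735 = £1094. Traveler owes £1094 (running OOP £2911.80).

£1094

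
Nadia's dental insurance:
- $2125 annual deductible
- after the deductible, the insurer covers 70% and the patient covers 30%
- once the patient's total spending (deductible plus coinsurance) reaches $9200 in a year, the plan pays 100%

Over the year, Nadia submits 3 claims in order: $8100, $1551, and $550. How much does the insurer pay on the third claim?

$385

#1 ($8100): deductible takes $2125, $5975 remains; patient's 30% is $1792.50. Cost to patient: $3917.50. OOP to date $3917.50. Plan pays $8100 − $3917.50 = $4182.50.
#2 ($1551): 30% coinsurance on $1551 = $465.30. Patient owes $465.30 (running OOP $4382.80). Plan pays $1551 − $465.30 = $1085.70.
#3 ($550): deductible already satisfied, so patient's share is 30% × $550 = $165. Patient pays $165; OOP now $4547.80. Plan pays $550 − $165 = $385.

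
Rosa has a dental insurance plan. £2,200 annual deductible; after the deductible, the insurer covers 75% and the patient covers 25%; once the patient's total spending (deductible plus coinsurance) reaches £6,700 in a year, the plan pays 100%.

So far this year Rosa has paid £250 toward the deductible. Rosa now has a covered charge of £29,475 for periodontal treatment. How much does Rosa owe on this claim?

Remaining deductible: £2,200 − £250 = £1,950.
That leaves £29,475 − £1,950 = £27,525 for coinsurance.
25% of £27,525 = £6,881.25 falls to the patient.
So the patient owes £1,950 + £6,881.25 = £8,831.25 before any cap.
Adding £8,831.25 to the £250 already spent would give £9,081.25, which exceeds the £6,700 cap; the patient pays just £6,700 − £250 = £6,450.

£6,450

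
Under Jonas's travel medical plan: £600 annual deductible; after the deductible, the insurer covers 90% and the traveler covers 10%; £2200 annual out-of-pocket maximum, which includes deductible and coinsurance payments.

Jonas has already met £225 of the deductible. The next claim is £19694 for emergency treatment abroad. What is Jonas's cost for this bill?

£1975

Remaining deductible: £600 − £225 = £375.
After the £375 deductible portion, £19694 − £375 = £19319 is subject to coinsurance.
10% of £19319 = £1931.90 falls to the traveler.
So the traveler owes £375 + £1931.90 = £2306.90 before any cap.
Adding £2306.90 to the £225 already spent would give £2531.90, which exceeds the £2200 cap; the traveler pays just £2200 − £225 = £1975.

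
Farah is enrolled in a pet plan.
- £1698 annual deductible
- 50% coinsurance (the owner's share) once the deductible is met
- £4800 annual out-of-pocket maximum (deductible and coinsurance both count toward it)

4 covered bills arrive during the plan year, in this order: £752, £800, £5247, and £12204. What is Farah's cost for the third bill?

#1 (£752): all of it applies to the deductible. Owner owes £752 (running OOP £752).
#2 (£800): all of it applies to the deductible. Cost to owner: £800. OOP to date £1552.
#3 (£5247): £146 to deductible, leaving £5101; owner's 50% is £2550.50. Owner pays £2696.50; OOP now £4248.50.

£2696.50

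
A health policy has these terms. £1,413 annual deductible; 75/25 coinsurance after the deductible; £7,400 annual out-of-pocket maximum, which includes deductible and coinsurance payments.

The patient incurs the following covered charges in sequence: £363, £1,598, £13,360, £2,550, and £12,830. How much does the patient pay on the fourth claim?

Claim 1 — £363: all of it applies to the deductible. Patient owes £363 (running OOP £363).
Claim 2 — £1,598: £1,050 finishes the deductible; £548 goes to coinsurance; coinsurance £548 × 25% = £137. Cost to patient: £1,187. OOP to date £1,550.
Claim 3 — £13,360: deductible already satisfied, so patient's share is 25% × £13,360 = £3,340. Patient pays £3,340; OOP now £4,890.
Claim 4 — £2,550: deductible already satisfied, so patient's share is 25% × £2,550 = £637.50. Patient owes £637.50 (running OOP £5,527.50).

£637.50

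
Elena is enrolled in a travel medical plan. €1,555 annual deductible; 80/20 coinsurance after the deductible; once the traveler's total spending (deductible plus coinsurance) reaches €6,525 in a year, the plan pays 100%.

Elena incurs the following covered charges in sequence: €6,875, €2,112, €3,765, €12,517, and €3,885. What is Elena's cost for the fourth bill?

#1 (€6,875): €1,555 to deductible, leaving €5,320; 20% of €5,320 = €1,064. Traveler owes €2,619 (running OOP €2,619).
#2 (€2,112): deductible already satisfied, so traveler's share is 20% × €2,112 = €422.40. Cost to traveler: €422.40. OOP to date €3,041.40.
#3 (€3,765): deductible already satisfied, so traveler's share is 20% × €3,765 = €753. Traveler owes €753 (running OOP €3,794.40).
#4 (€12,517): deductible already satisfied, so traveler's share is 20% × €12,517 = €2,503.40. Traveler owes €2,503.40 (running OOP €6,297.80).

€2,503.40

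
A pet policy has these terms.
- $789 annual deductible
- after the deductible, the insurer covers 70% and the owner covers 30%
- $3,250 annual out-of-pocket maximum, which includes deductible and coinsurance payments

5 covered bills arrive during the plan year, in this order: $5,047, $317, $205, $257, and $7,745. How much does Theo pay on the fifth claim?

$949.90

#1 ($5,047): deductible takes $789, $4,258 remains; owner's 30% is $1,277.40. Cost to owner: $2,066.40. OOP to date $2,066.40.
#2 ($317): deductible already satisfied, so owner's share is 30% × $317 = $95.10. Owner pays $95.10; OOP now $2,161.50.
#3 ($205): deductible met; 30% of $205 = $61.50. Owner owes $61.50 (running OOP $2,223).
#4 ($257): 30% coinsurance on $257 = $77.10. Cost to owner: $77.10. OOP to date $2,300.10.
#5 ($7,745): 30% coinsurance on $7,745 = $2,323.50. Adding that to $2,300.10 gives $4,623.60, past the $3,250 cap; owner pays only $3,250 − $2,300.10 = $949.90.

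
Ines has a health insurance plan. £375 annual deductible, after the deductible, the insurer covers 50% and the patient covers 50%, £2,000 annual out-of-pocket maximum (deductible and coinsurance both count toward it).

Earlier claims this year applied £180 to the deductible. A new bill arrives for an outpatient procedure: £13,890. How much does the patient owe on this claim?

Remaining deductible: £375 − £180 = £195.
That leaves £13,890 − £195 = £13,695 for coinsurance.
Coinsurance: £13,695 × 50% = £6,847.50.
So the patient owes £195 + £6,847.50 = £7,042.50 before any cap.
Year-to-date out-of-pocket would reach £180 + £7,042.50 = £7,222.50, above the £2,000 maximum, so the patient pays only £2,000 − £180 = £1,820.

£1,820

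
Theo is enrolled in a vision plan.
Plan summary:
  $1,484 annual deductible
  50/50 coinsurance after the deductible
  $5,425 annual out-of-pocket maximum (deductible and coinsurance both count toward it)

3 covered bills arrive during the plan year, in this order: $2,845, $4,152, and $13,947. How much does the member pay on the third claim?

$1,184.50

Claim 1 ($2,845): deductible takes $1,484, $1,361 remains; 50% of $1,361 = $680.50. Member owes $2,164.50 (running OOP $2,164.50).
Claim 2 ($4,152): deductible already satisfied, so member's share is 50% × $4,152 = $2,076. Member pays $2,076; OOP now $4,240.50.
Claim 3 ($13,947): deductible already satisfied, so member's share is 50% × $13,947 = $6,973.50. That would push OOP to $11,214, over the $5,425 cap, so member pays $5,425 − $4,240.50 = $1,184.50.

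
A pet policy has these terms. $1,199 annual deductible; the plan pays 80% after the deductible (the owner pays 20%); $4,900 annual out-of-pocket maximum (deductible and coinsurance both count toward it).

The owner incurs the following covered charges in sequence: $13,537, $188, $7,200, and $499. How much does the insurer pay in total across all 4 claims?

Claim 1 — $13,537: $1,199 to deductible, leaving $12,338; 20% of $12,338 = $2,467.60. Cost to owner: $3,666.60. OOP to date $3,666.60. Plan pays $13,537 − $3,666.60 = $9,870.40.
Claim 2 — $188: deductible met; 20% of $188 = $37.60. Owner pays $37.60; OOP now $3,704.20. Plan pays $188 − $37.60 = $150.40.
Claim 3 — $7,200: deductible met; 20% of $7,200 = $1,440. Adding that to $3,704.20 gives $5,144.20, past the $4,900 cap; owner pays only $4,900 − $3,704.20 = $1,195.80. Plan pays $7,200 − $1,195.80 = $6,004.20.
Claim 4 — $499: deductible already satisfied, so owner's share is 20% × $499 = $99.80. OOP would hit $4,999.80 > $4,900, so the cap limits the owner to $4,900 − $4,900 = $0. Plan pays $499 − $0 = $499.
Insurer total = bills − owner's total = $21,424 − $4,900 = $16,524.

$16,524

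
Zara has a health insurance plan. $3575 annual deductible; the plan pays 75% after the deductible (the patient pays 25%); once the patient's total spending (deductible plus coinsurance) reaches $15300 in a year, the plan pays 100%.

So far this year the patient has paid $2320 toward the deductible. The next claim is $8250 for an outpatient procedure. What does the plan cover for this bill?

Remaining deductible: $3575 − $2320 = $1255.
That leaves $8250 − $1255 = $6995 for coinsurance.
25% of $6995 = $1748.75 falls to the patient.
That puts the patient's cost at $1255 + $1748.75 = $3003.75 before any cap.
Cumulative spending $2320 + $3003.75 = $5323.75 stays under the $15300 maximum.
The plan picks up $8250 − $3003.75 = $5246.25.

$5246.25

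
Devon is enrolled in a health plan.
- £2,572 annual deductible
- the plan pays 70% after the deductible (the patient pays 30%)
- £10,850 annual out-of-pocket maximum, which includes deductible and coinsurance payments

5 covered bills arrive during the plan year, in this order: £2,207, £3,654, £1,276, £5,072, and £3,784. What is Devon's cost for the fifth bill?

£1,135.20

Claim 1 — £2,207: all of it applies to the deductible. Patient owes £2,207 (running OOP £2,207).
Claim 2 — £3,654: £365 to deductible, leaving £3,289; coinsurance £3,289 × 30% = £986.70. Cost to patient: £1,351.70. OOP to date £3,558.70.
Claim 3 — £1,276: 30% coinsurance on £1,276 = £382.80. Cost to patient: £382.80. OOP to date £3,941.50.
Claim 4 — £5,072: deductible already satisfied, so patient's share is 30% × £5,072 = £1,521.60. Cost to patient: £1,521.60. OOP to date £5,463.10.
Claim 5 — £3,784: 30% coinsurance on £3,784 = £1,135.20. Patient pays £1,135.20; OOP now £6,598.30.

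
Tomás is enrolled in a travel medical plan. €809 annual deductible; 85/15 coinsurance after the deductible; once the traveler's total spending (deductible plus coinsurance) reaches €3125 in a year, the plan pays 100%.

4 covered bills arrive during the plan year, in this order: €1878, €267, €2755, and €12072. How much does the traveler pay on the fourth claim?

€1702.35

Bill 1, €1878: €809 to deductible, leaving €1069; 15% of €1069 = €160.35. Traveler pays €969.35; OOP now €969.35.
Bill 2, €267: deductible already satisfied, so traveler's share is 15% × €267 = €40.05. Traveler pays €40.05; OOP now €1009.40.
Bill 3, €2755: 15% coinsurance on €2755 = €413.25. Traveler owes €413.25 (running OOP €1422.65).
Bill 4, €12072: deductible met; 15% of €12072 = €1810.80. OOP would hit €3233.45 > €3125, so the cap limits the traveler to €3125 − €1422.65 = €1702.35.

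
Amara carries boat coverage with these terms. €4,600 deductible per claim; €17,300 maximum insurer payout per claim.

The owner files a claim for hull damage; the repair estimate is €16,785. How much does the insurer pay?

€12,185

Less the €4,600 deductible: €16,785 − €4,600 = €12,185.
€12,185 ≤ €17,300, so the limit doesn't bind; insurer pays €12,185.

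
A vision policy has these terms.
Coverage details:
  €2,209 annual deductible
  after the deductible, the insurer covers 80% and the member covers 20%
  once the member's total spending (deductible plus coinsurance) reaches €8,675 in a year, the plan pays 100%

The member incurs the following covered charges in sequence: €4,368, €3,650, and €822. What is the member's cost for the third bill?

€164.40

Claim 1 (€4,368): deductible takes €2,209, €2,159 remains; 20% of €2,159 = €431.80. Cost to member: €2,640.80. OOP to date €2,640.80.
Claim 2 (€3,650): deductible already satisfied, so member's share is 20% × €3,650 = €730. Member owes €730 (running OOP €3,370.80).
Claim 3 (€822): deductible met; 20% of €822 = €164.40. Cost to member: €164.40. OOP to date €3,535.20.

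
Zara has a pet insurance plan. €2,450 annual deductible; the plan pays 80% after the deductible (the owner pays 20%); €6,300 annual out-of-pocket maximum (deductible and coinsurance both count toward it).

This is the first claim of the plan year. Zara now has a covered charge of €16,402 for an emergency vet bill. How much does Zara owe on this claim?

€5,240.40

Nothing has been paid toward the €2,450 deductible, so the first €2,450 of this charge is applied there.
That leaves €16,402 − €2,450 = €13,952 for coinsurance.
Coinsurance: €13,952 × 20% = €2,790.40.
Owner responsibility before any cap: €2,450 + €2,790.40 = €5,240.40.
Cumulative spending €0 + €5,240.40 = €5,240.40 stays under the €6,300 maximum.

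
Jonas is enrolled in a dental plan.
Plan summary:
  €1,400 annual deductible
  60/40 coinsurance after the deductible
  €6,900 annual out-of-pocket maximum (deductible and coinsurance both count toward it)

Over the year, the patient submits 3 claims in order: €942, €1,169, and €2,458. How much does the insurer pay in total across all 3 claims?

Claim 1 (€942): entire amount goes to the deductible. Cost to patient: €942. OOP to date €942. Insurer: €942 − €942 = €0.
Claim 2 (€1,169): €458 to deductible, leaving €711; patient's 40% is €284.40. Cost to patient: €742.40. OOP to date €1,684.40. Insurer: €1,169 − €742.40 = €426.60.
Claim 3 (€2,458): deductible met; 40% of €2,458 = €983.20. Patient owes €983.20 (running OOP €2,667.60). Plan pays €2,458 − €983.20 = €1,474.80.
Insurer total: €0 + €426.60 + €1,474.80 = €1,901.40.

€1,901.40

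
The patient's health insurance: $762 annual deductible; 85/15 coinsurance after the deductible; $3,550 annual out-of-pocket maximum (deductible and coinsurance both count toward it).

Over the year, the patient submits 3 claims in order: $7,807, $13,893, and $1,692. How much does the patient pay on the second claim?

$1,731.25

Claim 1 ($7,807): $762 to deductible, leaving $7,045; coinsurance $7,045 × 15% = $1,056.75. Cost to patient: $1,818.75. OOP to date $1,818.75.
Claim 2 ($13,893): deductible met; 15% of $13,893 = $2,083.95. OOP would hit $3,902.70 > $3,550, so the cap limits the patient to $3,550 − $1,818.75 = $1,731.25.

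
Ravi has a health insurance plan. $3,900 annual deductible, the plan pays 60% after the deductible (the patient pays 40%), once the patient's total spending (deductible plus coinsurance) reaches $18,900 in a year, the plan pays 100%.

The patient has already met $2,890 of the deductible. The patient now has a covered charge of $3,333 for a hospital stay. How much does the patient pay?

$2,890 of the $3,900 deductible is already met, leaving $1,010.
The remaining $2,323 (= $3,333 − $1,010) moves to coinsurance.
Coinsurance: $2,323 × 40% = $929.20.
So the patient owes $1,010 + $929.20 = $1,939.20 before any cap.
Cumulative spending $2,890 + $1,939.20 = $4,829.20 stays under the $18,900 maximum.

$1,939.20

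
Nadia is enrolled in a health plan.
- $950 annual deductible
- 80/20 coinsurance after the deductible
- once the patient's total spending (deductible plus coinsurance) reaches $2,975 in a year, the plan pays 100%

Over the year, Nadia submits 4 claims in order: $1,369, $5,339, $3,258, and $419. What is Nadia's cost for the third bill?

Claim 1 — $1,369: deductible takes $950, $419 remains; 20% of $419 = $83.80. Patient owes $1,033.80 (running OOP $1,033.80).
Claim 2 — $5,339: 20% coinsurance on $5,339 = $1,067.80. Patient owes $1,067.80 (running OOP $2,101.60).
Claim 3 — $3,258: deductible already satisfied, so patient's share is 20% × $3,258 = $651.60. Patient owes $651.60 (running OOP $2,753.20).

$651.60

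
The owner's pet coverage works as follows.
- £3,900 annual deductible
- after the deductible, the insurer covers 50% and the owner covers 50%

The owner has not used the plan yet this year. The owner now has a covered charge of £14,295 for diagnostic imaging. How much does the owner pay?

£9,097.50

Nothing has been paid toward the £3,900 deductible, so the first £3,900 of this charge is applied there.
The remaining £10,395 (= £14,295 − £3,900) moves to coinsurance.
Owner's 50% share of £10,395 is £5,197.50.
Owner responsibility: £3,900 + £5,197.50 = £9,097.50.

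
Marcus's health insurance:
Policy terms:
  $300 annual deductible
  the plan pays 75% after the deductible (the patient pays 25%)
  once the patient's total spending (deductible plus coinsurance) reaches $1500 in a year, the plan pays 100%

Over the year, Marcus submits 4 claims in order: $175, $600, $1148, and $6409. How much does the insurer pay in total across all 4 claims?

Claim 1 — $175: fully absorbed by the deductible. Patient pays $175; OOP now $175. Insurer: $175 − $175 = $0.
Claim 2 — $600: $125 to deductible, leaving $475; 25% of $475 = $118.75. Patient owes $243.75 (running OOP $418.75). Plan pays $600 − $243.75 = $356.25.
Claim 3 — $1148: 25% coinsurance on $1148 = $287. Cost to patient: $287. OOP to date $705.75. Insurer: $1148 − $287 = $861.
Claim 4 — $6409: 25% coinsurance on $6409 = $1602.25. That would push OOP to $2308, over the $1500 cap, so patient pays $1500 − $705.75 = $794.25. Insurer: $6409 − $794.25 = $5614.75.
Insurer total = bills − patient's total = $8332 − $1500 = $6832.

$6832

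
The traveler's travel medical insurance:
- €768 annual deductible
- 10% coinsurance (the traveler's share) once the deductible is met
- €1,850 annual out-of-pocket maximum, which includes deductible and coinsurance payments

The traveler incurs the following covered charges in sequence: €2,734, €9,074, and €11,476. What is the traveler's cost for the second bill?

€885.40

Bill 1, €2,734: €768 to deductible, leaving €1,966; coinsurance €1,966 × 10% = €196.60. Traveler pays €964.60; OOP now €964.60.
Bill 2, €9,074: deductible met; 10% of €9,074 = €907.40. That would push OOP to €1,872, over the €1,850 cap, so traveler pays €1,850 − €964.60 = €885.40.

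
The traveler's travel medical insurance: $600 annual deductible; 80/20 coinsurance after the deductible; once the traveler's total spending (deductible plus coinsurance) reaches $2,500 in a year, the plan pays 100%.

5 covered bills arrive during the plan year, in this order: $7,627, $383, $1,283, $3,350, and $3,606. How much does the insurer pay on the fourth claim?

Bill 1, $7,627: $600 to deductible, leaving $7,027; coinsurance $7,027 × 20% = $1,405.40. Traveler owes $2,005.40 (running OOP $2,005.40). Insurer: $7,627 − $2,005.40 = $5,621.60.
Bill 2, $383: deductible already satisfied, so traveler's share is 20% × $383 = $76.60. Traveler owes $76.60 (running OOP $2,082). Insurer: $383 − $76.60 = $306.40.
Bill 3, $1,283: 20% coinsurance on $1,283 = $256.60. Cost to traveler: $256.60. OOP to date $2,338.60. Plan pays $1,283 − $256.60 = $1,026.40.
Bill 4, $3,350: 20% coinsurance on $3,350 = $670. That would push OOP to $3,008.60, over the $2,500 cap, so traveler pays $2,500 − $2,338.60 = $161.40. Plan pays $3,350 − $161.40 = $3,188.60.

$3,188.60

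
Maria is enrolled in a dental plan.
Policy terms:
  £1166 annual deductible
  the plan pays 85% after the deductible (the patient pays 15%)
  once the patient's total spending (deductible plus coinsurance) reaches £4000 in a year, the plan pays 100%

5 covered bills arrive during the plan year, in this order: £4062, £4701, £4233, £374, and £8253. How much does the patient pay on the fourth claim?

Bill 1, £4062: £1166 finishes the deductible; £2896 goes to coinsurance; patient's 15% is £434.40. Cost to patient: £1600.40. OOP to date £1600.40.
Bill 2, £4701: deductible already satisfied, so patient's share is 15% × £4701 = £705.15. Patient owes £705.15 (running OOP £2305.55).
Bill 3, £4233: deductible met; 15% of £4233 = £634.95. Patient pays £634.95; OOP now £2940.50.
Bill 4, £374: 15% coinsurance on £374 = £56.10. Patient owes £56.10 (running OOP £2996.60).

£56.10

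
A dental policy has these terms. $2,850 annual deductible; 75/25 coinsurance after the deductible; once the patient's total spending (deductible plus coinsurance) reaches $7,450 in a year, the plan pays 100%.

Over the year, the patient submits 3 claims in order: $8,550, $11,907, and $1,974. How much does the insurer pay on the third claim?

Claim 1 — $8,550: $2,850 to deductible, leaving $5,700; 25% of $5,700 = $1,425. Patient owes $4,275 (running OOP $4,275). Plan pays $8,550 − $4,275 = $4,275.
Claim 2 — $11,907: deductible met; 25% of $11,907 = $2,976.75. Patient pays $2,976.75; OOP now $7,251.75. Plan pays $11,907 − $2,976.75 = $8,930.25.
Claim 3 — $1,974: deductible met; 25% of $1,974 = $493.50. OOP would hit $7,745.25 > $7,450, so the cap limits the patient to $7,450 − $7,251.75 = $198.25. Plan pays $1,974 − $198.25 = $1,775.75.

$1,775.75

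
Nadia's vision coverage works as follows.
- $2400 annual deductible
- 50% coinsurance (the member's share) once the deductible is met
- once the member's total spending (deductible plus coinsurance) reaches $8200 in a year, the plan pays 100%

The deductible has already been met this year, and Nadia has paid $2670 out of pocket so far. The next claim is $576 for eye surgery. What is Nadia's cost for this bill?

The deductible is already satisfied, so the full bill goes to coinsurance.
Member's 50% share of $576 is $288.
Cumulative spending $2670 + $288 = $2958 stays under the $8200 maximum.

$288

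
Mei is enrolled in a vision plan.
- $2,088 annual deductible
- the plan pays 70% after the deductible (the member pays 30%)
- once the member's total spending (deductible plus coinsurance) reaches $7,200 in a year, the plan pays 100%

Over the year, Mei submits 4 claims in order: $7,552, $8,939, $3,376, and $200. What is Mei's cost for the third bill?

$791.10

Claim 1 — $7,552: $2,088 to deductible, leaving $5,464; 30% of $5,464 = $1,639.20. Member owes $3,727.20 (running OOP $3,727.20).
Claim 2 — $8,939: deductible already satisfied, so member's share is 30% × $8,939 = $2,681.70. Cost to member: $2,681.70. OOP to date $6,408.90.
Claim 3 — $3,376: deductible met; 30% of $3,376 = $1,012.80. That would push OOP to $7,421.70, over the $7,200 cap, so member pays $7,200 − $6,408.90 = $791.10.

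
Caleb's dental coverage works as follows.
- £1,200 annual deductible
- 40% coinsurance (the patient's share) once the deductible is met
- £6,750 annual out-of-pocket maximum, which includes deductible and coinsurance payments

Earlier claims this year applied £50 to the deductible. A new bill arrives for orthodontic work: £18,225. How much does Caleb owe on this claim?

£6,700

£50 of the £1,200 deductible is already met, leaving £1,150.
That leaves £18,225 − £1,150 = £17,075 for coinsurance.
40% of £17,075 = £6,830 falls to the patient.
Patient responsibility before any cap: £1,150 + £6,830 = £7,980.
Adding £7,980 to the £50 already spent would give £8,030, which exceeds the £6,750 cap; the patient pays just £6,750 − £50 = £6,700.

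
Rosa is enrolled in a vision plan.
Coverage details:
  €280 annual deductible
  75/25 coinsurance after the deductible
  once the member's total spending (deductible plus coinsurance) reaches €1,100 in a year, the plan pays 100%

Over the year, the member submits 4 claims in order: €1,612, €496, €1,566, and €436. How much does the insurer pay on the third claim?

#1 (€1,612): deductible takes €280, €1,332 remains; 25% of €1,332 = €333. Member pays €613; OOP now €613. Plan pays €1,612 − €613 = €999.
#2 (€496): deductible met; 25% of €496 = €124. Cost to member: €124. OOP to date €737. Insurer: €496 − €124 = €372.
#3 (€1,566): deductible already satisfied, so member's share is 25% × €1,566 = €391.50. That would push OOP to €1,128.50, over the €1,100 cap, so member pays €1,100 − €737 = €363. Insurer: €1,566 − €363 = €1,203.

€1,203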